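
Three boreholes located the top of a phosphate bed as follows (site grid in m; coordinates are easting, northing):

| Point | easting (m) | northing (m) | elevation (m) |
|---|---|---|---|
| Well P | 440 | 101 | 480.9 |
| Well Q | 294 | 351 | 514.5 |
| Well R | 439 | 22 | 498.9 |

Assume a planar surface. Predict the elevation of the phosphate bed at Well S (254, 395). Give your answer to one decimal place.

529.1 m

Two edge vectors: Well P→Well Q = (-146, 250, 33.6), Well P→Well R = (-1, -79, 18).
Normal n = (Well P→Well Q) × (Well P→Well R) = (7154.4, 2594.4, 11784).
So ∂z/∂easting = −n_x/n_z = −0.60713 and ∂z/∂northing = −n_y/n_z = −0.22016.
Intercept c from Well P: 480.9 + 267.14 + 22.24 = 770.27.
At (254, 395): z = −154.2 − 87.0 + 770.27 = 529.1 m.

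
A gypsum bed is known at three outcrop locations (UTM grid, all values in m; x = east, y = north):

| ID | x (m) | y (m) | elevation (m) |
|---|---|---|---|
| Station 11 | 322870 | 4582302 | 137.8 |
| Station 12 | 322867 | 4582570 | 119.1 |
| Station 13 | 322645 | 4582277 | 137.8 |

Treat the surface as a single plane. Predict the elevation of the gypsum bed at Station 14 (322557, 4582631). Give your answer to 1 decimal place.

Let the plane be z = a·x + b·y + c.
Station 12−Station 11: −3a + 268b = −18.7;  Station 13−Station 11: −225a − 25b = 0.
Solving gives a = 0.007743271, b = −0.069689441.
Then c = 137.8 − a·322870 − b·4582302 = 316975.79.
At (322557, 4582631): z = 2497.6 − 319361.0 + 316975.79 = 112.4 m.

112.4 m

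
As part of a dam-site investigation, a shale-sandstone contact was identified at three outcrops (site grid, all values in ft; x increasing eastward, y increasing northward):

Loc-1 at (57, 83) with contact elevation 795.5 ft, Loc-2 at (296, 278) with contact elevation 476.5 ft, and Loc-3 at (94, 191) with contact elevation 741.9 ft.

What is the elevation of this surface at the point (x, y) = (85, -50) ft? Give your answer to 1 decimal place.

Two edge vectors: Loc-1→Loc-2 = (239, 195, -319), Loc-1→Loc-3 = (37, 108, -53.6).
Normal n = (Loc-1→Loc-2) × (Loc-1→Loc-3) = (24000, 1007.4, 18597).
So ∂z/∂x = −n_x/n_z = −1.29053 and ∂z/∂y = −n_y/n_z = −0.05417.
Intercept c from Loc-1: 795.5 + 73.56 + 4.50 = 873.56.
At (85, -50): z = −109.7 + 2.7 + 873.56 = 766.6 ft.

766.6 ft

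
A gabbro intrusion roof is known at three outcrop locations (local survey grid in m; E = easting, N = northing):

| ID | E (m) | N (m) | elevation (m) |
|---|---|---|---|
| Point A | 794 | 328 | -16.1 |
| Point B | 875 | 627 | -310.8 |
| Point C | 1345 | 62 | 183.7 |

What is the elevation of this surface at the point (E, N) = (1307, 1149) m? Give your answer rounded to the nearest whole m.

-854 m

Two edge vectors: Point A→Point B = (81, 299, -294.7), Point A→Point C = (551, -266, 199.8).
Normal n = (Point A→Point B) × (Point A→Point C) = (-18650, -178563.5, -186295).
So ∂z/∂E = −n_x/n_z = −0.10011 and ∂z/∂N = −n_y/n_z = −0.95850.
Intercept c from Point A: -16.1 + 79.49 + 314.39 = 377.77.
At (1307, 1149): z = −130.8 − 1101.3 + 377.77 = -854.4 m.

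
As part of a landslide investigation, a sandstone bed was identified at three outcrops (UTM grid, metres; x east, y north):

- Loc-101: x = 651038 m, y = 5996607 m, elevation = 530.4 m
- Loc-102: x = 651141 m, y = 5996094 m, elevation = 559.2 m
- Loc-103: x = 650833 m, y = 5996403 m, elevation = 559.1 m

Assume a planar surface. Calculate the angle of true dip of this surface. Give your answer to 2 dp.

Let the plane be z = a·x + b·y + c.
Loc-102−Loc-101: 103a − 513b = 28.8;  Loc-103−Loc-101: −205a − 204b = 28.7.
Solving gives a = −0.07012, b = −0.07022.
Gradient magnitude |∇z| = √(a² + b²) = √(0.00492 + 0.00493) = 0.09924.
True dip = arctan(0.09924) = 5.67°, dipping toward NE (azimuth ≈ 045°).

5.67°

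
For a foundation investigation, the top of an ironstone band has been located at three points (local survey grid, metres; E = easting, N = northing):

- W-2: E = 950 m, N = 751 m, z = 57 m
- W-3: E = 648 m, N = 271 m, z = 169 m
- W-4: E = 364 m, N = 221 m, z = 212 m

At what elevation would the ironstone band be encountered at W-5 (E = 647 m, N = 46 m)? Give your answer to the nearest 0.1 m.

Two edge vectors: W-2→W-3 = (-302, -480, 112), W-2→W-4 = (-586, -530, 155).
Normal n = (W-2→W-3) × (W-2→W-4) = (-15040, -18822, -121220).
So ∂z/∂E = −n_x/n_z = −0.12407 and ∂z/∂N = −n_y/n_z = −0.15527.
Intercept c from W-2: 57 + 117.87 + 116.61 = 291.48.
At (647, 46): z = −80.3 − 7.1 + 291.48 = 204.1 m.

204.1 m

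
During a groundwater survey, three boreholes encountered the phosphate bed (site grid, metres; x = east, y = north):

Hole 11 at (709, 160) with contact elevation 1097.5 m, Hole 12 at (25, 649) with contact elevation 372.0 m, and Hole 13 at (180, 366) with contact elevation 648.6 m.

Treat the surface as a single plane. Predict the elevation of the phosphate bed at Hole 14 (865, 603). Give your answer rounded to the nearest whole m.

902 m

Two edge vectors: Hole 11→Hole 12 = (-684, 489, -725.5), Hole 11→Hole 13 = (-529, 206, -448.9).
Normal n = (Hole 11→Hole 12) × (Hole 11→Hole 13) = (-70059.1, 76741.9, 117777).
So ∂z/∂x = −n_x/n_z = 0.59485 and ∂z/∂y = −n_y/n_z = −0.65159.
Intercept c from Hole 11: 1097.5 − 421.75 + 104.25 = 780.01.
At (865, 603): z = 514.5 − 392.9 + 780.01 = 901.6 m.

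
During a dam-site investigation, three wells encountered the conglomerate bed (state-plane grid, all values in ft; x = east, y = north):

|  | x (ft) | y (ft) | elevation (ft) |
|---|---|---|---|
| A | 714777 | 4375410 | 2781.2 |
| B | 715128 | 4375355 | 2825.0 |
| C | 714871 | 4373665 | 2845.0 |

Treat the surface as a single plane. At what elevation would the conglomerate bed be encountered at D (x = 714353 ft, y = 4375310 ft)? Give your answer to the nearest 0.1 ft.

Let the plane be z = a·x + b·y + c.
B−A: 351a − 55b = 43.8;  C−A: 94a − 1745b = 63.8.
Solving gives a = 0.120070802, b = −0.030093607.
Then c = 2781.2 − a·714777 − b·4375410 = 48629.22.
At (714353, 4375310): z = 85772.9 − 131668.9 + 48629.22 = 2733.3 ft.

2733.3 ft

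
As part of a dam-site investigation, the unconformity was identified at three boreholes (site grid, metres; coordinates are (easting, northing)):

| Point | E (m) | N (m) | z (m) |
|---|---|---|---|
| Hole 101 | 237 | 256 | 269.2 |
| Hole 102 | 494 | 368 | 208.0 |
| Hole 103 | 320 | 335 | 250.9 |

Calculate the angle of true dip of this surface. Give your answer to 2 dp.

14.32°

Let the plane be z = a·E + b·N + c.
Hole 102−Hole 101: 257a + 112b = −61.2;  Hole 103−Hole 101: 83a + 79b = −18.3.
Solving gives a = −0.25304, b = 0.03421.
Gradient magnitude |∇z| = √(a² + b²) = √(0.06403 + 0.00117) = 0.25534.
True dip = arctan(0.25534) = 14.32°, dipping toward E (azimuth ≈ 098°).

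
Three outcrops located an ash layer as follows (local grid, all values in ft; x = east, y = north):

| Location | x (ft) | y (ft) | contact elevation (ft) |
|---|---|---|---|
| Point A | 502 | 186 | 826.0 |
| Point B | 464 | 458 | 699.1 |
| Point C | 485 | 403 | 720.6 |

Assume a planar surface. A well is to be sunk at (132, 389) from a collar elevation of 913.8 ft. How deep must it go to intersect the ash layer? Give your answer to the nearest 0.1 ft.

75.8 ft

Let the plane be z = a·x + b·y + c.
Point B−Point A: −38a + 272b = −126.9;  Point C−Point A: −17a + 217b = −105.4.
Solving gives a = −0.31240, b = −0.51019.
Then c = 826 − a·502 − b·186 = 1077.72.
At (132, 389): z_contact = −41.24 − 198.46 + 1077.72 = 838.02 ft.
Depth below ground = 913.8 − 838.02 = 75.8 ft.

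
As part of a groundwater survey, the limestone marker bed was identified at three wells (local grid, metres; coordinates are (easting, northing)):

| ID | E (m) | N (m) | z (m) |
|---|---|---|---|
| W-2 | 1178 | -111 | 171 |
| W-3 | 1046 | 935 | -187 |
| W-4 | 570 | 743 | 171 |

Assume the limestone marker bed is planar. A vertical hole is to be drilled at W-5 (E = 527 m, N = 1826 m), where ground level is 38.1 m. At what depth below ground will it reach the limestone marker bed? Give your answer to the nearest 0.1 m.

292.5 m

Let the plane be z = a·E + b·N + c.
W-3−W-2: −132a + 1046b = −358;  W-4−W-2: −608a + 854b = 0.
Solving gives a = −0.584305, b = −0.415993.
Then c = 171 − a·1178 − b·-111 = 813.14.
At (527, 1826): z_contact = −307.93 − 759.60 + 813.14 = -254.39 m.
Depth below ground = 38.1 − (-254.39) = 292.5 m.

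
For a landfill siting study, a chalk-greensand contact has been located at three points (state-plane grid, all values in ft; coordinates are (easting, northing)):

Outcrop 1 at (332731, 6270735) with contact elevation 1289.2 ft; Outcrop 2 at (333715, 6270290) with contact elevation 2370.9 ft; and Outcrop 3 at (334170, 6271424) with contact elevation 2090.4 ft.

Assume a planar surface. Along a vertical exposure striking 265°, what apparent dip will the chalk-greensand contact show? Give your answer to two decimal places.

38.02°

Two edge vectors: Outcrop 1→Outcrop 2 = (984, -445, 1081.7), Outcrop 1→Outcrop 3 = (1439, 689, 801.2).
Normal n = (Outcrop 1→Outcrop 2) × (Outcrop 1→Outcrop 3) = (-1101825.3, 768185.5, 1318331).
So ∂z/∂E = −n_x/n_z = 0.83577 and ∂z/∂N = −n_y/n_z = −0.58270.
Unit vector along 265° is (sin 265°, cos 265°) = (-0.9962, -0.0872).
Slope in that direction = a·(-0.9962) + b·(-0.0872) = −0.78181.
Apparent dip = arctan|0.78181| = 38.02° (true dip is 45.5°, so apparent ≤ true as expected).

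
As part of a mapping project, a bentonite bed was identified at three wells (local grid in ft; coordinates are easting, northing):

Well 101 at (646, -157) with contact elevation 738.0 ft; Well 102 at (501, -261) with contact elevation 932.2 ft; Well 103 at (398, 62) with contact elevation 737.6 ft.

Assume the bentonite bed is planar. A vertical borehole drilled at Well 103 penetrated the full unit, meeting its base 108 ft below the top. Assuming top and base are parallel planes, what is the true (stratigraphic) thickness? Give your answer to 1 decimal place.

72.0 ft

Let the plane be z = a·easting + b·northing + c.
Well 102−Well 101: −145a − 104b = 194.2;  Well 103−Well 101: −248a + 219b = −0.4.
Solving gives a = −0.73832, b = −0.83792.
|∇z| = √(a²+b²) = 1.11679, so dip δ = arctan(1.11679) = 48.16°.
True thickness = vertical thickness × cos δ = 108 × cos 48.16° = 72.0 ft.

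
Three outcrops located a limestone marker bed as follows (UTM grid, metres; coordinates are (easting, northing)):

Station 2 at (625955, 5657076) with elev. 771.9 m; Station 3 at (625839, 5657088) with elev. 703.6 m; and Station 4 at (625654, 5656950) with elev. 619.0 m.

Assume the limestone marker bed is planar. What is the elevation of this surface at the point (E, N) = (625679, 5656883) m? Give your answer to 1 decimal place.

643.7 m

Two edge vectors: Station 2→Station 3 = (-116, 12, -68.3), Station 2→Station 4 = (-301, -126, -152.9).
Normal n = (Station 2→Station 3) × (Station 2→Station 4) = (-10440.6, 2821.9, 18228).
So ∂z/∂E = −n_x/n_z = 0.572778144 and ∂z/∂N = −n_y/n_z = −0.154811279.
Intercept c from Station 2: 771.9 − 358533.34 + 875779.17 = 518017.73.
At (625679, 5656883): z = 358375.3 − 875749.3 + 518017.73 = 643.7 m.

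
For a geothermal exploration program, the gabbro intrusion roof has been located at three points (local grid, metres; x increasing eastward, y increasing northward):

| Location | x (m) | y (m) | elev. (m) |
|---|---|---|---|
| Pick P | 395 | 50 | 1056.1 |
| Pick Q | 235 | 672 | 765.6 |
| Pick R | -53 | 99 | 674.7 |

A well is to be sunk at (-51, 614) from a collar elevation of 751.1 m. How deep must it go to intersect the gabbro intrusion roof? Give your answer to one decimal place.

206.2 m

Let the plane be z = a·x + b·y + c.
Pick Q−Pick P: −160a + 622b = −290.5;  Pick R−Pick P: −448a + 49b = −381.4.
Solving gives a = 0.82342, b = −0.25523.
Then c = 1056.1 − a·395 − b·50 = 743.61.
At (-51, 614): z_contact = −41.99 − 156.71 + 743.61 = 544.90 m.
Depth below ground = 751.1 − 544.90 = 206.2 m.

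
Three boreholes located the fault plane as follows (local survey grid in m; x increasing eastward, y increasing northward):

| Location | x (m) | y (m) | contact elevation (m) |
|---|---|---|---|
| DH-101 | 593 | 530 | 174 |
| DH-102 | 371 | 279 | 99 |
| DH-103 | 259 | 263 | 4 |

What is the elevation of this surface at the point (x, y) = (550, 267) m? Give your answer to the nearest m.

270 m

Two edge vectors: DH-101→DH-102 = (-222, -251, -75), DH-101→DH-103 = (-334, -267, -170).
Normal n = (DH-101→DH-102) × (DH-101→DH-103) = (22645, -12690, -24560).
So ∂z/∂x = −n_x/n_z = 0.92203 and ∂z/∂y = −n_y/n_z = −0.51669.
Intercept c from DH-101: 174 − 546.76 + 273.85 = −98.91.
At (550, 267): z = 507.1 − 138.0 − 98.91 = 270.2 m.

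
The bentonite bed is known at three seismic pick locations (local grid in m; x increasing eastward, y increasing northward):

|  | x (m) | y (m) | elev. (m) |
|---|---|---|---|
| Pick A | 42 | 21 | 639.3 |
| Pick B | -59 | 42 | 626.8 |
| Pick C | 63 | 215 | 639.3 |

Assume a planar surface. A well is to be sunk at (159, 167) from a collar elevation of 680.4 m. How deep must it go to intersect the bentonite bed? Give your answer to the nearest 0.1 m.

Two edge vectors: Pick A→Pick B = (-101, 21, -12.5), Pick A→Pick C = (21, 194, 0).
Normal n = (Pick A→Pick B) × (Pick A→Pick C) = (2425, -262.5, -20035).
So ∂z/∂x = −n_x/n_z = 0.12104 and ∂z/∂y = −n_y/n_z = −0.01310.
Intercept c from Pick A: 639.3 − 5.08 + 0.28 = 634.49.
At (159, 167): z_contact = 19.25 − 2.19 + 634.49 = 651.55 m.
Depth below ground = 680.4 − 651.55 = 28.9 m.

28.9 m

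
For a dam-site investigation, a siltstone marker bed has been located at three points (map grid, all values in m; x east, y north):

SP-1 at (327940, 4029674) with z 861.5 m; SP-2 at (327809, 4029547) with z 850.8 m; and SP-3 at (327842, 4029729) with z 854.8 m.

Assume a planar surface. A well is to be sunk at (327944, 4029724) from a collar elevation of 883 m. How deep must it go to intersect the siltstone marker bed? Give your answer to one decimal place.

Two edge vectors: SP-1→SP-2 = (-131, -127, -10.7), SP-1→SP-3 = (-98, 55, -6.7).
Normal n = (SP-1→SP-2) × (SP-1→SP-3) = (1439.4, 170.9, -19651).
So ∂z/∂x = −n_x/n_z = 0.073248181 and ∂z/∂y = −n_y/n_z = 0.008696758.
Intercept c from SP-1: 861.5 − 24021.01 − 35045.10 = −58204.61.
At (327944, 4029724): z_contact = 24021.30 + 35045.54 − 58204.61 = 862.23 m.
Depth below ground = 883 − 862.23 = 20.8 m.

20.8 m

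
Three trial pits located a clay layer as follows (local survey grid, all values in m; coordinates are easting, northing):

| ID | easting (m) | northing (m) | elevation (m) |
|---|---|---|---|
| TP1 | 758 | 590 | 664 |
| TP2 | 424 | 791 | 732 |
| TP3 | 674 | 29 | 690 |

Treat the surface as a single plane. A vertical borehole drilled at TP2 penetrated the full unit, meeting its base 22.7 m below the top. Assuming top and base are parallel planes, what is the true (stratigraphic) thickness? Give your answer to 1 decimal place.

Let the plane be z = a·easting + b·northing + c.
TP2−TP1: −334a + 201b = 68;  TP3−TP1: −84a − 561b = 26.
Solving gives a = −0.21235, b = −0.01455.
|∇z| = √(a²+b²) = 0.21285, so dip δ = arctan(0.21285) = 12.02°.
True thickness = vertical thickness × cos δ = 22.7 × cos 12.02° = 22.2 m.

22.2 m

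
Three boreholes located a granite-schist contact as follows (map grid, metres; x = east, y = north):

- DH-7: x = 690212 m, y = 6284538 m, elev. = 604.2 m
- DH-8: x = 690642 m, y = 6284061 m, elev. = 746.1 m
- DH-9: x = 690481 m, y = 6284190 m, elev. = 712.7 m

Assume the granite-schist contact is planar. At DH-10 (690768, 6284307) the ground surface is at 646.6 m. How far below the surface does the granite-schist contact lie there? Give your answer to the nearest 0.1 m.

Let the plane be z = a·x + b·y + c.
DH-8−DH-7: 430a − 477b = 141.9;  DH-9−DH-7: 269a − 348b = 108.5.
Solving gives a = −0.111281474, b = −0.397800910.
Then c = 604.2 − a·690212 − b·6284538 = 2577406.94.
At (690768, 6284307): z_contact = −76869.68 − 2499903.04 + 2577406.94 = 634.22 m.
Depth below ground = 646.6 − 634.22 = 12.4 m.

12.4 m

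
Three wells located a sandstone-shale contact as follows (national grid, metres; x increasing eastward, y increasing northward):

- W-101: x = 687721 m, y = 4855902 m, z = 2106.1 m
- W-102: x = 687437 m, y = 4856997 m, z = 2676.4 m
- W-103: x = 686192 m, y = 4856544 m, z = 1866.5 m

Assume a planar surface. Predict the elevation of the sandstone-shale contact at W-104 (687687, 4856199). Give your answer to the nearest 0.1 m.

2278.9 m

Let the plane be z = a·x + b·y + c.
W-102−W-101: −284a + 1095b = 570.3;  W-103−W-101: −1529a + 642b = −239.6.
Solving gives a = 0.421263641, b = 0.630081163.
Then c = 2106.1 − a·687721 − b·4855902 = −3347218.13.
At (687687, 4856199): z = 289697.5 + 3059799.5 − 3347218.13 = 2278.9 m.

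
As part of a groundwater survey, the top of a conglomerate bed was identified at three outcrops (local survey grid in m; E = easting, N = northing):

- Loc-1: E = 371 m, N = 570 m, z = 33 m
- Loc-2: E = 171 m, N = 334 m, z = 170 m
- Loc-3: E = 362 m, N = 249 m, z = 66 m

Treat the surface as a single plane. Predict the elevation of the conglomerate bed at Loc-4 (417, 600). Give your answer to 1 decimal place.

3.6 m

Let the plane be z = a·E + b·N + c.
Loc-2−Loc-1: −200a − 236b = 137;  Loc-3−Loc-1: −9a − 321b = 33.
Solving gives a = −0.58298, b = −0.08646.
Then c = 33 − a·371 − b·570 = 298.57.
At (417, 600): z = −243.1 − 51.9 + 298.57 = 3.6 m.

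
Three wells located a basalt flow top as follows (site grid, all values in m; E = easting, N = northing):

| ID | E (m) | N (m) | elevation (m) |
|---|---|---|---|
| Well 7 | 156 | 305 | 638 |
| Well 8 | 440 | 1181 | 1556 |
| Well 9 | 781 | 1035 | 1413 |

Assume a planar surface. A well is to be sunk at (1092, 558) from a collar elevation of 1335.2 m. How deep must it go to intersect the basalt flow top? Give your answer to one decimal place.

410.1 m

Two edge vectors: Well 7→Well 8 = (284, 876, 918), Well 7→Well 9 = (625, 730, 775).
Normal n = (Well 7→Well 8) × (Well 7→Well 9) = (8760, 353650, -340180).
So ∂z/∂E = −n_x/n_z = 0.025751 and ∂z/∂N = −n_y/n_z = 1.039597.
Intercept c from Well 7: 638 − 4.02 − 317.08 = 316.91.
At (1092, 558): z_contact = 28.12 + 580.09 + 316.91 = 925.12 m.
Depth below ground = 1335.2 − 925.12 = 410.1 m.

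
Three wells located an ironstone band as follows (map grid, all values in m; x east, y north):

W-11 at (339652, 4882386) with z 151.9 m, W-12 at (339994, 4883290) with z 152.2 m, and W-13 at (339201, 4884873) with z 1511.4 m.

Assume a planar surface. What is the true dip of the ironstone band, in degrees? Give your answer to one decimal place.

46.2°

Two edge vectors: W-11→W-12 = (342, 904, 0.3), W-11→W-13 = (-451, 2487, 1359.5).
Normal n = (W-11→W-12) × (W-11→W-13) = (1228241.9, -465084.3, 1258258).
So ∂z/∂x = −n_x/n_z = −0.97614 and ∂z/∂y = −n_y/n_z = 0.36963.
Gradient magnitude |∇z| = √(a² + b²) = √(0.95286 + 0.13662) = 1.04378.
True dip = arctan(1.04378) = 46.2°, dipping toward ESE (azimuth ≈ 111°).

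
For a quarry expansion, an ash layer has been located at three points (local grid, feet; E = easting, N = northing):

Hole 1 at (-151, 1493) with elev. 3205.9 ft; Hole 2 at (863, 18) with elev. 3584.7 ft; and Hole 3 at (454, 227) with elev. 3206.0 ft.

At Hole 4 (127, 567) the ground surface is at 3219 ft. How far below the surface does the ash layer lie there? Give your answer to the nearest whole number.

Let the plane be z = a·E + b·N + c.
Hole 2−Hole 1: 1014a − 1475b = 378.8;  Hole 3−Hole 1: 605a − 1266b = 0.1.
Solving gives a = 1.22503, b = 0.58534.
Then c = 3205.9 − a·-151 − b·1493 = 2516.97.
At (127, 567): z_contact = 155.6 + 331.9 + 2516.97 = 3004.4 ft.
Depth below ground = 3219 − 3004.4 = 215 ft.

215 ft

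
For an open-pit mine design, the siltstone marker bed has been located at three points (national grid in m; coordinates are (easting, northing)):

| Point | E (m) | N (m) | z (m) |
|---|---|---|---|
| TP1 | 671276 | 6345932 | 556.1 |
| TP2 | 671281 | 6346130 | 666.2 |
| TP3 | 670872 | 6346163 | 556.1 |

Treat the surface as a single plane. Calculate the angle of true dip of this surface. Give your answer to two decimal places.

Two edge vectors: TP1→TP2 = (5, 198, 110.1), TP1→TP3 = (-404, 231, 0).
Normal n = (TP1→TP2) × (TP1→TP3) = (-25433.1, -44480.4, 81147).
So ∂z/∂E = −n_x/n_z = 0.31342 and ∂z/∂N = −n_y/n_z = 0.54815.
Gradient magnitude |∇z| = √(a² + b²) = √(0.09823 + 0.30046) = 0.63142.
True dip = arctan(0.63142) = 32.27°, dipping toward SSW (azimuth ≈ 210°).

32.27°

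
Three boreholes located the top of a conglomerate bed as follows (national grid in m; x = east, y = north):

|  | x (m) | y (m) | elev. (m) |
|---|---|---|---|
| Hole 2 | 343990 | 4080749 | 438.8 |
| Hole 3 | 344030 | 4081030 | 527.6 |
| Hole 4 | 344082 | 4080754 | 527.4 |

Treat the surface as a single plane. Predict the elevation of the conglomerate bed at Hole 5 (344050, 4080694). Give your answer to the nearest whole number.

Let the plane be z = a·x + b·y + c.
Hole 3−Hole 2: 40a + 281b = 88.8;  Hole 4−Hole 2: 92a + 5b = 88.6.
Solving gives a = 0.95324341, b = 0.18032122.
Then c = 438.8 − a·343990 − b·4080749 = −1063313.05.
At (344050, 4080694): z = 327963.4 + 735835.7 − 1063313.05 = 486.1 m.

486 m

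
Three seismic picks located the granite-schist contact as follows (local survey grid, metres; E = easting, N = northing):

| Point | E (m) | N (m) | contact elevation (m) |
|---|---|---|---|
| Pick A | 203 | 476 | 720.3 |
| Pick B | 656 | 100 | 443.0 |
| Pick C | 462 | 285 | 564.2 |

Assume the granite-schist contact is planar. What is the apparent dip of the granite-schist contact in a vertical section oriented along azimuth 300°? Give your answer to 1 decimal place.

26.9°

Two edge vectors: Pick A→Pick B = (453, -376, -277.3), Pick A→Pick C = (259, -191, -156.1).
Normal n = (Pick A→Pick B) × (Pick A→Pick C) = (5729.3, -1107.4, 10861).
So ∂z/∂E = −n_x/n_z = −0.52751 and ∂z/∂N = −n_y/n_z = 0.10196.
Unit vector along 300° is (sin 300°, cos 300°) = (-0.8660, 0.5000).
Slope in that direction = a·(-0.8660) + b·(0.5000) = 0.50782.
Apparent dip = arctan|0.50782| = 26.9° (true dip is 28.2°, so apparent ≤ true as expected).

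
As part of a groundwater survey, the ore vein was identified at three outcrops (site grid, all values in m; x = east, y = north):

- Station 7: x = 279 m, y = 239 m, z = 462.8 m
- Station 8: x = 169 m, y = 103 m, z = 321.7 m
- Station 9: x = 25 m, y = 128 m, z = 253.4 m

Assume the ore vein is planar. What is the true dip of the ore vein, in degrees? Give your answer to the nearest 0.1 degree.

Let the plane be z = a·x + b·y + c.
Station 8−Station 7: −110a − 136b = −141.1;  Station 9−Station 7: −254a − 111b = −209.4.
Solving gives a = 0.57385, b = 0.57336.
Gradient magnitude |∇z| = √(a² + b²) = √(0.32930 + 0.32874) = 0.81120.
True dip = arctan(0.81120) = 39.0°, dipping toward SW (azimuth ≈ 225°).

39.0°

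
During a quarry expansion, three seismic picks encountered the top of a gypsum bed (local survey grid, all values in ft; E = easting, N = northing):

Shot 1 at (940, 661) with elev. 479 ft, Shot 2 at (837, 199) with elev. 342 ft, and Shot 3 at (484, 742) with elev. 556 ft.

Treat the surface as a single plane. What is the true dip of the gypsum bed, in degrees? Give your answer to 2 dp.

18.79°

Two edge vectors: Shot 1→Shot 2 = (-103, -462, -137), Shot 1→Shot 3 = (-456, 81, 77).
Normal n = (Shot 1→Shot 2) × (Shot 1→Shot 3) = (-24477, 70403, -219015).
So ∂z/∂E = −n_x/n_z = −0.11176 and ∂z/∂N = −n_y/n_z = 0.32145.
Gradient magnitude |∇z| = √(a² + b²) = √(0.01249 + 0.10333) = 0.34033.
True dip = arctan(0.34033) = 18.79°, dipping toward SSE (azimuth ≈ 161°).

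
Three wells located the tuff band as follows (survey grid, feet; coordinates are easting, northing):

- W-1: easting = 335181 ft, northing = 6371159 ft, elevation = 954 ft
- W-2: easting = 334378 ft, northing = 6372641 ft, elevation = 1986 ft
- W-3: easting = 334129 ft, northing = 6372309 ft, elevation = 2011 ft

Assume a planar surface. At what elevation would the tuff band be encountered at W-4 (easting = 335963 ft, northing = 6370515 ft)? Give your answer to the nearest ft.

Let the plane be z = a·easting + b·northing + c.
W-2−W-1: −803a + 1482b = 1032;  W-3−W-1: −1052a + 1150b = 1057.
Solving gives a = −0.59733423, b = 0.37269947.
Then c = 954 − a·335181 − b·6371159 = −2173358.49.
At (335963, 6370515): z = −200682.2 + 2374287.6 − 2173358.49 = 246.9 ft.

247 ft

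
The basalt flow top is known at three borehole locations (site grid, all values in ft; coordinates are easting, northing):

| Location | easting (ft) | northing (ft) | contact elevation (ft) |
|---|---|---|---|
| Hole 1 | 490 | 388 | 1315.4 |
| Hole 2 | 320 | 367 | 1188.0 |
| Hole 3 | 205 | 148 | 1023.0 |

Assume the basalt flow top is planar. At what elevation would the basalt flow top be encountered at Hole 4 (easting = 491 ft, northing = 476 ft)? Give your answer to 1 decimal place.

1350.0 ft

Two edge vectors: Hole 1→Hole 2 = (-170, -21, -127.4), Hole 1→Hole 3 = (-285, -240, -292.4).
Normal n = (Hole 1→Hole 2) × (Hole 1→Hole 3) = (-24435.6, -13399, 34815).
So ∂z/∂easting = −n_x/n_z = 0.70187 and ∂z/∂northing = −n_y/n_z = 0.38486.
Intercept c from Hole 1: 1315.4 − 343.92 − 149.33 = 822.16.
At (491, 476): z = 344.6 + 183.2 + 822.16 = 1350.0 ft.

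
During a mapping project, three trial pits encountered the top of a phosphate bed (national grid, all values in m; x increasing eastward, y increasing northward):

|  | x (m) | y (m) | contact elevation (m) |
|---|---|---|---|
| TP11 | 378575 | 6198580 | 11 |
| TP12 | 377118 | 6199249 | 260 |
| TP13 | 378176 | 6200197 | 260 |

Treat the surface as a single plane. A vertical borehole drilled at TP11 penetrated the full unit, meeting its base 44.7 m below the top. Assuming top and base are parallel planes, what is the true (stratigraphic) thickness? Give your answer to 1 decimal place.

44.1 m

Let the plane be z = a·x + b·y + c.
TP12−TP11: −1457a + 669b = 249;  TP13−TP11: −399a + 1617b = 249.
Solving gives a = −0.11300, b = 0.12611.
|∇z| = √(a²+b²) = 0.16932, so dip δ = arctan(0.16932) = 9.61°.
True thickness = vertical thickness × cos δ = 44.7 × cos 9.61° = 44.1 m.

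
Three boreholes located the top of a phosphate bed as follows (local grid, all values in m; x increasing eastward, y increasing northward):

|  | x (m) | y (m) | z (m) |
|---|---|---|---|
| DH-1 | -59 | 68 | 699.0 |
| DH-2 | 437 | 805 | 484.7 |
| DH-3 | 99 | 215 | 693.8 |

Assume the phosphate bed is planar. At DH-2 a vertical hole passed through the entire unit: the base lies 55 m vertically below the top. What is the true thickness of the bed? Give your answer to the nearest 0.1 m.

Let the plane be z = a·x + b·y + c.
DH-2−DH-1: 496a + 737b = −214.3;  DH-3−DH-1: 158a + 147b = −5.2.
Solving gives a = 0.63559, b = −0.71852.
|∇z| = √(a²+b²) = 0.95930, so dip δ = arctan(0.95930) = 43.81°.
True thickness = vertical thickness × cos δ = 55 × cos 43.81° = 39.7 m.

39.7 m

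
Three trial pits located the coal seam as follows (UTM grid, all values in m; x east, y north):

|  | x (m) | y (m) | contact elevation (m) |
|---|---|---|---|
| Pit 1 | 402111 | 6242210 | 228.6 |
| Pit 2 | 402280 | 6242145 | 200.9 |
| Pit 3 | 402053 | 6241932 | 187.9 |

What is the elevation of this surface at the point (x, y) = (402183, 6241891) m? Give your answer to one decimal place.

Two edge vectors: Pit 1→Pit 2 = (169, -65, -27.7), Pit 1→Pit 3 = (-58, -278, -40.7).
Normal n = (Pit 1→Pit 2) × (Pit 1→Pit 3) = (-5055.1, 8484.9, -50752).
So ∂z/∂x = −n_x/n_z = −0.099603956 and ∂z/∂y = −n_y/n_z = 0.167183559.
Intercept c from Pit 1: 228.6 + 40051.85 − 1043594.89 = −1003314.44.
At (402183, 6241891): z = −40059.0 + 1043541.6 − 1003314.44 = 168.1 m.

168.1 m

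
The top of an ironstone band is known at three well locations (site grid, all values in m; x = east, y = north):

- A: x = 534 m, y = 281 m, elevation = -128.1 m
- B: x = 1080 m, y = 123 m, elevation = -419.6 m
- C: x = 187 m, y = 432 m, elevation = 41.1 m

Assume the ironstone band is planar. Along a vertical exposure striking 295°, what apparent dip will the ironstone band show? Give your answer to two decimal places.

23.41°

Let the plane be z = a·x + b·y + c.
B−A: 546a − 158b = −291.5;  C−A: −347a + 151b = 169.2.
Solving gives a = −0.62574, b = −0.31743.
Unit vector along 295° is (sin 295°, cos 295°) = (-0.9063, 0.4226).
Slope in that direction = a·(-0.9063) + b·(0.4226) = 0.43296.
Apparent dip = arctan|0.43296| = 23.41° (true dip is 35.1°, so apparent ≤ true as expected).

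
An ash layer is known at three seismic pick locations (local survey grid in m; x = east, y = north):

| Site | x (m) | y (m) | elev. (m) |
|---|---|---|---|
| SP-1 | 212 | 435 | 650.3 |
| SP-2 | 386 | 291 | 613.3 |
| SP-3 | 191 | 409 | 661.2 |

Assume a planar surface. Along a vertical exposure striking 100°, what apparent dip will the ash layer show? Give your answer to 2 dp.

16.94°

Let the plane be z = a·x + b·y + c.
SP-2−SP-1: 174a − 144b = −37;  SP-3−SP-1: −21a − 26b = 10.9.
Solving gives a = −0.33540, b = −0.14833.
Unit vector along 100° is (sin 100°, cos 100°) = (0.9848, -0.1736).
Slope in that direction = a·(0.9848) + b·(-0.1736) = −0.30455.
Apparent dip = arctan|0.30455| = 16.94° (true dip is 20.1°, so apparent ≤ true as expected).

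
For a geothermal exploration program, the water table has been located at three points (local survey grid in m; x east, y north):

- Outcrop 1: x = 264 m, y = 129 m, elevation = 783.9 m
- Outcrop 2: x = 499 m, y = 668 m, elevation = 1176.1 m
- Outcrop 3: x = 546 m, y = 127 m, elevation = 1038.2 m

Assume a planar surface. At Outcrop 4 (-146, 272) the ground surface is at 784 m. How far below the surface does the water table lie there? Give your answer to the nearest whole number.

323 m

Two edge vectors: Outcrop 1→Outcrop 2 = (235, 539, 392.2), Outcrop 1→Outcrop 3 = (282, -2, 254.3).
Normal n = (Outcrop 1→Outcrop 2) × (Outcrop 1→Outcrop 3) = (137852.1, 50839.9, -152468).
So ∂z/∂x = −n_x/n_z = 0.90414 and ∂z/∂y = −n_y/n_z = 0.33345.
Intercept c from Outcrop 1: 783.9 − 238.69 − 43.01 = 502.19.
At (-146, 272): z_contact = −132.0 + 90.7 + 502.19 = 460.9 m.
Depth below ground = 784 − 460.9 = 323 m.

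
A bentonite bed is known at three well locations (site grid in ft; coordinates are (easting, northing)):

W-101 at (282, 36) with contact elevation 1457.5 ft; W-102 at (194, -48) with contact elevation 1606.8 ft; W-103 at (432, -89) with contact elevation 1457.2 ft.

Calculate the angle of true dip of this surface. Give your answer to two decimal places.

51.00°

Two edge vectors: W-101→W-102 = (-88, -84, 149.3), W-101→W-103 = (150, -125, -0.3).
Normal n = (W-101→W-102) × (W-101→W-103) = (18687.7, 22368.6, 23600).
So ∂z/∂E = −n_x/n_z = −0.79185 and ∂z/∂N = −n_y/n_z = −0.94782.
Gradient magnitude |∇z| = √(a² + b²) = √(0.62703 + 0.89837) = 1.23507.
True dip = arctan(1.23507) = 51.00°, dipping toward NE (azimuth ≈ 040°).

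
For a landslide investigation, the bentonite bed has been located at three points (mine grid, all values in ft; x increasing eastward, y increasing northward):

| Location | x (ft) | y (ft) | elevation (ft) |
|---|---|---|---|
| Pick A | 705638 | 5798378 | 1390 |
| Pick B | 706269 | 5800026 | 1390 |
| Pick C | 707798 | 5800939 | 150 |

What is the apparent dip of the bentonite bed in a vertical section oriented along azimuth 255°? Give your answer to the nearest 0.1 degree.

Two edge vectors: Pick A→Pick B = (631, 1648, 0), Pick A→Pick C = (2160, 2561, -1240).
Normal n = (Pick A→Pick B) × (Pick A→Pick C) = (-2043520, 782440, -1943689).
So ∂z/∂x = −n_x/n_z = −1.05136 and ∂z/∂y = −n_y/n_z = 0.40255.
Unit vector along 255° is (sin 255°, cos 255°) = (-0.9659, -0.2588).
Slope in that direction = a·(-0.9659) + b·(-0.2588) = 0.91135.
Apparent dip = arctan|0.91135| = 42.3° (true dip is 48.4°, so apparent ≤ true as expected).

42.3°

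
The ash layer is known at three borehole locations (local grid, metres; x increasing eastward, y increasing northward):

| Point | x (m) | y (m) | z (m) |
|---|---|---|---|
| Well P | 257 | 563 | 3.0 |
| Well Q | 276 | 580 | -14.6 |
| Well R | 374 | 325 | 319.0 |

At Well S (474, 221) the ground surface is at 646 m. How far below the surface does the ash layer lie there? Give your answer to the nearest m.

180 m

Two edge vectors: Well P→Well Q = (19, 17, -17.6), Well P→Well R = (117, -238, 316).
Normal n = (Well P→Well Q) × (Well P→Well R) = (1183.2, -8063.2, -6511).
So ∂z/∂x = −n_x/n_z = 0.18172 and ∂z/∂y = −n_y/n_z = −1.23840.
Intercept c from Well P: 3 − 46.70 + 697.22 = 653.51.
At (474, 221): z_contact = 86.1 − 273.7 + 653.51 = 466.0 m.
Depth below ground = 646 − 466.0 = 180 m.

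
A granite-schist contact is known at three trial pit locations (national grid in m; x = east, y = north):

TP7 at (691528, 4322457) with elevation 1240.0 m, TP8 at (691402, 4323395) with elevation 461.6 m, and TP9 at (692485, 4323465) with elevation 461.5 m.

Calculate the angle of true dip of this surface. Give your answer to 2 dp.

39.50°

Two edge vectors: TP7→TP8 = (-126, 938, -778.4), TP7→TP9 = (957, 1008, -778.5).
Normal n = (TP7→TP8) × (TP7→TP9) = (54394.2, -843019.8, -1024674).
So ∂z/∂x = −n_x/n_z = 0.05308 and ∂z/∂y = −n_y/n_z = −0.82272.
Gradient magnitude |∇z| = √(a² + b²) = √(0.00282 + 0.67687) = 0.82443.
True dip = arctan(0.82443) = 39.50°, dipping toward N (azimuth ≈ 356°).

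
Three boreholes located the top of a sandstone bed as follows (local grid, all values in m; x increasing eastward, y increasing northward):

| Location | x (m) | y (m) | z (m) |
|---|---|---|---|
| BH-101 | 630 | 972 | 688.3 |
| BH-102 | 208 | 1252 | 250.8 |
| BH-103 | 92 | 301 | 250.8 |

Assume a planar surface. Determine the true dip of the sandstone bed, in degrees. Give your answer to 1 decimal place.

44.0°

Let the plane be z = a·x + b·y + c.
BH-102−BH-101: −422a + 280b = −437.5;  BH-103−BH-101: −538a − 671b = −437.5.
Solving gives a = 0.95911, b = −0.11699.
Gradient magnitude |∇z| = √(a² + b²) = √(0.91989 + 0.01369) = 0.96622.
True dip = arctan(0.96622) = 44.0°, dipping toward W (azimuth ≈ 277°).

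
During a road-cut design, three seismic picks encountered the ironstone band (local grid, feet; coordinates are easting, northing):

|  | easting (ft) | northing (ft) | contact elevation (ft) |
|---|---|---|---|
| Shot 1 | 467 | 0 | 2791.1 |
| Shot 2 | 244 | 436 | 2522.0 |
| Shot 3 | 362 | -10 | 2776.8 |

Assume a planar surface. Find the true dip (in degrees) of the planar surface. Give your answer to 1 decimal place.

Two edge vectors: Shot 1→Shot 2 = (-223, 436, -269.1), Shot 1→Shot 3 = (-105, -10, -14.3).
Normal n = (Shot 1→Shot 2) × (Shot 1→Shot 3) = (-8925.8, 25066.6, 48010).
So ∂z/∂easting = −n_x/n_z = 0.18592 and ∂z/∂northing = −n_y/n_z = −0.52211.
Gradient magnitude |∇z| = √(a² + b²) = √(0.03456 + 0.27260) = 0.55423.
True dip = arctan(0.55423) = 29.0°, dipping toward NNW (azimuth ≈ 340°).

29.0°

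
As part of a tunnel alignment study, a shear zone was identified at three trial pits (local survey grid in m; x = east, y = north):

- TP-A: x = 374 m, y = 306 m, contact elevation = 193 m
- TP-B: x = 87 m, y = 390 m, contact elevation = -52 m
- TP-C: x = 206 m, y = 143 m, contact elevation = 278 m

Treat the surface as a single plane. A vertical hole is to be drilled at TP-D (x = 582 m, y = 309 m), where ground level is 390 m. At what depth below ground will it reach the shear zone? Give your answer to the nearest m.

Let the plane be z = a·x + b·y + c.
TP-B−TP-A: −287a + 84b = −245;  TP-C−TP-A: −168a − 163b = 85.
Solving gives a = 0.53857, b = −1.07656.
Then c = 193 − a·374 − b·306 = 321.00.
At (582, 309): z_contact = 313.4 − 332.7 + 321.00 = 301.8 m.
Depth below ground = 390 − 301.8 = 88 m.

88 m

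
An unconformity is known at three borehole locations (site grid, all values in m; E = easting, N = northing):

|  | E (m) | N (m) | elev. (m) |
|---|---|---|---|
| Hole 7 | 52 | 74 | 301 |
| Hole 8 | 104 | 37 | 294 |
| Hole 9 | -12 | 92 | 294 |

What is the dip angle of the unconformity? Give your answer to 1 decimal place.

Let the plane be z = a·E + b·N + c.
Hole 8−Hole 7: 52a − 37b = −7;  Hole 9−Hole 7: −64a + 18b = −7.
Solving gives a = 0.26885, b = 0.56704.
Gradient magnitude |∇z| = √(a² + b²) = √(0.07228 + 0.32153) = 0.62755.
True dip = arctan(0.62755) = 32.1°, dipping toward SSW (azimuth ≈ 205°).

32.1°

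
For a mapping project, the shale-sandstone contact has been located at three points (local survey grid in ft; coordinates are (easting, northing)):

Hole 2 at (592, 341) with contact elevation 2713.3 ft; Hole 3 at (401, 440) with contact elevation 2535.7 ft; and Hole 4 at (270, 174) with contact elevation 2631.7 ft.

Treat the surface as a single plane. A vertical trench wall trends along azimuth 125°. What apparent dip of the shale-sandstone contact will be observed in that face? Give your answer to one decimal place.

Let the plane be z = a·E + b·N + c.
Hole 3−Hole 2: −191a + 99b = −177.6;  Hole 4−Hole 2: −322a − 167b = −81.6.
Solving gives a = 0.59173, b = −0.65232.
Unit vector along 125° is (sin 125°, cos 125°) = (0.8192, -0.5736).
Slope in that direction = a·(0.8192) + b·(-0.5736) = 0.85887.
Apparent dip = arctan|0.85887| = 40.7° (true dip is 41.4°, so apparent ≤ true as expected).

40.7°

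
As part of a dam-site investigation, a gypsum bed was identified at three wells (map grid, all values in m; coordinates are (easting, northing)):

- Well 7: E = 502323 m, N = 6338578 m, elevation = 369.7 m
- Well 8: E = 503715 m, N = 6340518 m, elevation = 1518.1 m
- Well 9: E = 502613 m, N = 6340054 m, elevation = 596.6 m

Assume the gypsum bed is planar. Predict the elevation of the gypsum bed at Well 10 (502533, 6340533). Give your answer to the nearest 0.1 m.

523.8 m

Let the plane be z = a·E + b·N + c.
Well 8−Well 7: 1392a + 1940b = 1148.4;  Well 9−Well 7: 290a + 1476b = 226.9.
Solving gives a = 0.841058397, b = −0.011522314.
Then c = 369.7 − a·502323 − b·6338578 = −349078.19.
At (502533, 6340533): z = 422659.6 − 73057.6 − 349078.19 = 523.8 m.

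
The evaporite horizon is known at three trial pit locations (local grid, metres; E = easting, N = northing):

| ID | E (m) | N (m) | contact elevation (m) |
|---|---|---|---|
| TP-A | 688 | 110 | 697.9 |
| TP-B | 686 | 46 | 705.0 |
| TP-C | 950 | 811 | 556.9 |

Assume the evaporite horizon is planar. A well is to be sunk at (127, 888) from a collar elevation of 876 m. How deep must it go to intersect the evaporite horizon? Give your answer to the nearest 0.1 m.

110.3 m

Let the plane be z = a·E + b·N + c.
TP-B−TP-A: −2a − 64b = 7.1;  TP-C−TP-A: 262a + 701b = −141.
Solving gives a = −0.26337, b = −0.10271.
Then c = 697.9 − a·688 − b·110 = 890.39.
At (127, 888): z_contact = −33.45 − 91.20 + 890.39 = 765.74 m.
Depth below ground = 876 − 765.74 = 110.3 m.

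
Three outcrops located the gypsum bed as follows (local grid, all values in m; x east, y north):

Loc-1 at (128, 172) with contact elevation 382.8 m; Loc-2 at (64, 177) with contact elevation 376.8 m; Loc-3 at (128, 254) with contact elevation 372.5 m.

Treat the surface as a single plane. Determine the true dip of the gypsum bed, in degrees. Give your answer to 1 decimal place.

8.6°

Let the plane be z = a·x + b·y + c.
Loc-2−Loc-1: −64a + 5b = −6;  Loc-3−Loc-1: 0a + 82b = −10.3.
Solving gives a = 0.08394, b = −0.12561.
Gradient magnitude |∇z| = √(a² + b²) = √(0.00705 + 0.01578) = 0.15107.
True dip = arctan(0.15107) = 8.6°, dipping toward NW (azimuth ≈ 326°).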